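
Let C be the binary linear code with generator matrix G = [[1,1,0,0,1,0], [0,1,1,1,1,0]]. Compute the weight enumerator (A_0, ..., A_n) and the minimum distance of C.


Weight distribution: A_0 = 1, A_3 = 2, A_4 = 1. Minimum distance d = 3.

Enumerate all 2^2 = 4 messages m ∈ F_2^2.
For each, compute codeword c = mG in F_2^6, then tally its weight.
  m = 00 → c = 000000, weight = 0.
  m = 10 → c = 110010, weight = 3.
  m = 01 → c = 011110, weight = 4.
  m = 11 → c = 101100, weight = 3.
Tally weights:
  weight 0: 1 codewords.
  weight 3: 2 codewords.
  weight 4: 1 codewords.
Minimum distance d = smallest w > 0 with A_w > 0 = 3.
Sanity: Σ A_w = 4 = 2^2 = 4 ✓.


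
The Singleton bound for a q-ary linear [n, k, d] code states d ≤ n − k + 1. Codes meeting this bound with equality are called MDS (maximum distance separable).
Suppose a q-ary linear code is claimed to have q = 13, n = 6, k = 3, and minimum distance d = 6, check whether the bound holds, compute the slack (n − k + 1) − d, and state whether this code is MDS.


Singleton RHS = n − k + 1 = 4, slack = -2, bound violated (no such code; not MDS).

Singleton bound: d ≤ n − k + 1.
Here n = 6, k = 3, so n − k + 1 = 4.
Given d = 6, check d ≤ 4: NO.
Slack = (n − k + 1) − d = -2.
The slack is negative: d = 6 exceeds n − k + 1 = 4 by 2, so the Singleton bound is violated and no linear [6, 3, 6]_13 code can exist. In particular it is not MDS (MDS requires d = n − k + 1 exactly).
Description: the claimed parameters are [6, 3, 6]_13; such a code would be impossible (violates the Singleton bound).


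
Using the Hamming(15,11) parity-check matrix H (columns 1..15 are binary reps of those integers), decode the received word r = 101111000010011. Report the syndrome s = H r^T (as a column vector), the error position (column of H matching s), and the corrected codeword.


s = (1, 1, 1, 1)^T, error position = 15, corrected codeword c = 101111000010010

Compute s = H r^T mod 2 one row at a time:
  s_1 = 0 + 0 + 0 + 1 + 0 + 0 + 1 + 1 = 3 ≡ 1 (mod 2).
  s_2 = 1 + 1 + 1 + 0 + 0 + 0 + 1 + 1 = 5 ≡ 1 (mod 2).
  s_3 = 0 + 1 + 1 + 0 + 0 + 1 + 1 + 1 = 5 ≡ 1 (mod 2).
  s_4 = 1 + 1 + 1 + 0 + 0 + 1 + 0 + 1 = 5 ≡ 1 (mod 2).
s = (1, 1, 1, 1)^T — this equals column 15 of H (binary 1111), so error is at position 15.
Correct: flip bit 15 of r = 101111000010011 to get c = 101111000010010.


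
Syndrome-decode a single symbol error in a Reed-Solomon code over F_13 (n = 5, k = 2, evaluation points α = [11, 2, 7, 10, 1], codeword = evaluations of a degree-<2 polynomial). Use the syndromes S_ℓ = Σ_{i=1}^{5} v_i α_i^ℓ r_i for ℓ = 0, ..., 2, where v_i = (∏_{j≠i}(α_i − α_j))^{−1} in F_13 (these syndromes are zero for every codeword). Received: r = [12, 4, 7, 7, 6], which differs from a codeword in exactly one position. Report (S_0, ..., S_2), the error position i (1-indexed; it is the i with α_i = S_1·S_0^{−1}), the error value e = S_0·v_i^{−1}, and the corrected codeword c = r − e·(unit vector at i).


S = (9, 12, 3), error at position 4, error magnitude e = 6, c = [12, 4, 7, 1, 6].

Step 1: column multipliers v_i = (∏_{j≠i}(α_i − α_j))^{−1} mod 13.
  i = 1 (α = 11): (11−2)(11−7)(11−10)(11−1) = 9·4·1·10 = 360 ≡ 9, so v_1 = 9^{−1} = 3 (mod 13).
  i = 2 (α = 2): (2−11)(2−7)(2−10)(2−1) = (−9)·(−5)·(−8)·1 = −360 ≡ 4, so v_2 = 4^{−1} = 10 (mod 13).
  i = 3 (α = 7): (7−11)(7−2)(7−10)(7−1) = (−4)·5·(−3)·6 = 360 ≡ 9, so v_3 = 9^{−1} = 3 (mod 13).
  i = 4 (α = 10): (10−11)(10−2)(10−7)(10−1) = (−1)·8·3·9 = −216 ≡ 5, so v_4 = 5^{−1} = 8 (mod 13).
  i = 5 (α = 1): (1−11)(1−2)(1−7)(1−10) = (−10)·(−1)·(−6)·(−9) = 540 ≡ 7, so v_5 = 7^{−1} = 2 (mod 13).
  v = [3, 10, 3, 8, 2].
Step 2: syndromes of r = [12, 4, 7, 7, 6] (all sums mod 13).
  S_0 = Σ v_i r_i = 3·12 + 10·4 + 3·7 + 8·7 + 2·6 = 165 ≡ 9.
  S_1 = Σ v_i α_i r_i = 3·11·12 + 10·2·4 + 3·7·7 + 8·10·7 + 2·1·6 = 1195 ≡ 12.
  α_i^2 mod 13 = [4, 4, 10, 9, 1].
  S_2 = Σ v_i α_i^2 r_i = 3·4·12 + 10·4·4 + 3·10·7 + 8·9·7 + 2·1·6 = 1030 ≡ 3.
  S = (9, 12, 3) ≠ 0, so r is not a codeword (an error is present).
Step 3: locate the error. For a single error e at position i, S_ℓ = v_i·e·α_i^ℓ, so α_err = S_1/S_0.
  S_0^{−1} = 9^{−1} = 3 (mod 13), so α_err = 12·3 = 36 ≡ 10 = α_4. Error position i = 4.
  Consistency check: S_2/S_1 = 3·12 = 36 ≡ 10 = α_err ✓ (single-error assumption holds).
Step 4: error magnitude e = S_0/v_4 = S_0·∏_{j≠4}(α_4 − α_j) = 9·5 = 45 ≡ 6 (mod 13).
Step 5: correct position 4: c_4 = r_4 − e = 7 − 6 ≡ 1 (mod 13). Hence c = [12, 4, 7, 1, 6].
  Check: interpolating c through the α_i gives m(x) = 8 + 11·x (degree < 2) with m(α_i) = c_i for every i, so c is indeed a codeword.


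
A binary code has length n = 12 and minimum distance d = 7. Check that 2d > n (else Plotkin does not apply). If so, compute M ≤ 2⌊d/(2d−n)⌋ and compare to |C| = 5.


Plotkin bound M ≤ 6; given |C| = 5 ≤ bound (satisfied).

Check applicability: 2d = 14, n = 12.
2d − n = 2 > 0, so Plotkin applies.
Compute d/(2d−n) = 7/2 ≈ 3.5000.
⌊d/(2d−n)⌋ = 3.
Plotkin bound: M ≤ 2·3 = 6.
Given |C| = 5, check: satisfied.
This |C| is below the Plotkin bound.


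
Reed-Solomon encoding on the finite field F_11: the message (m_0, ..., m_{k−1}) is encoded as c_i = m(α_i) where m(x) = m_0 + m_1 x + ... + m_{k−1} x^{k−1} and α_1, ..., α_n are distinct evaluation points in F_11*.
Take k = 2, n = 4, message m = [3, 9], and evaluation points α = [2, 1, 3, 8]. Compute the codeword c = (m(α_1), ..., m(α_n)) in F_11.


c = [10, 1, 8, 9]

Message polynomial: m(x) = 3 + 9·x (mod 11).
For each evaluation point α_i, compute m(α_i) mod 11:
  α_1 = 2: Horner steps 9 → 10, so m(2) = 10.
  α_2 = 1: Horner steps 9 → 1, so m(1) = 1.
  α_3 = 3: Horner steps 9 → 8, so m(3) = 8.
  α_4 = 8: Horner steps 9 → 9, so m(8) = 9.
Codeword c = [10, 1, 8, 9] ∈ F_11^4.


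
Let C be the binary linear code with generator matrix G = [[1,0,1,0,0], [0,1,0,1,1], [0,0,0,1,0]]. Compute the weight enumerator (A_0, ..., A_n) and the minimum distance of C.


Weight distribution: A_0 = 1, A_1 = 1, A_2 = 2, A_3 = 2, A_4 = 1, A_5 = 1. Minimum distance d = 1.

Enumerate all 2^3 = 8 messages m ∈ F_2^3.
For each, compute codeword c = mG in F_2^5, then tally its weight.
  m = 000 → c = 00000, weight = 0.
  m = 100 → c = 10100, weight = 2.
  m = 010 → c = 01011, weight = 3.
  m = 110 → c = 11111, weight = 5.
  m = 001 → c = 00010, weight = 1.
  m = 101 → c = 10110, weight = 3.
  m = 011 → c = 01001, weight = 2.
  m = 111 → c = 11101, weight = 4.
Tally weights:
  weight 0: 1 codewords.
  weight 1: 1 codewords.
  weight 2: 2 codewords.
  weight 3: 2 codewords.
  weight 4: 1 codewords.
  weight 5: 1 codewords.
Minimum distance d = smallest w > 0 with A_w > 0 = 1.
Sanity: Σ A_w = 8 = 2^3 = 8 ✓.


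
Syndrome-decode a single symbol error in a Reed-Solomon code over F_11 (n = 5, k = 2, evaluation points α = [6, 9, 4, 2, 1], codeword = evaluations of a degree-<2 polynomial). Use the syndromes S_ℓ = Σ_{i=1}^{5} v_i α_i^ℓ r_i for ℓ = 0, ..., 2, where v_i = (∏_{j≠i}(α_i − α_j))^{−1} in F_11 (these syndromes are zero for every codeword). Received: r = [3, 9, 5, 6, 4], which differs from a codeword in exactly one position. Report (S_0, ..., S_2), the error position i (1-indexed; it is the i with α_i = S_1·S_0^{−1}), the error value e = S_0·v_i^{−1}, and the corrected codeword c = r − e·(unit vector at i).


S = (10, 7, 6), error at position 3, error magnitude e = 6, c = [3, 9, 10, 6, 4].

Step 1: column multipliers v_i = (∏_{j≠i}(α_i − α_j))^{−1} mod 11.
  i = 1 (α = 6): (6−9)(6−4)(6−2)(6−1) = (−3)·2·4·5 = −120 ≡ 1, so v_1 = 1^{−1} = 1 (mod 11).
  i = 2 (α = 9): (9−6)(9−4)(9−2)(9−1) = 3·5·7·8 = 840 ≡ 4, so v_2 = 4^{−1} = 3 (mod 11).
  i = 3 (α = 4): (4−6)(4−9)(4−2)(4−1) = (−2)·(−5)·2·3 = 60 ≡ 5, so v_3 = 5^{−1} = 9 (mod 11).
  i = 4 (α = 2): (2−6)(2−9)(2−4)(2−1) = (−4)·(−7)·(−2)·1 = −56 ≡ 10, so v_4 = 10^{−1} = 10 (mod 11).
  i = 5 (α = 1): (1−6)(1−9)(1−4)(1−2) = (−5)·(−8)·(−3)·(−1) = 120 ≡ 10, so v_5 = 10^{−1} = 10 (mod 11).
  v = [1, 3, 9, 10, 10].
Step 2: syndromes of r = [3, 9, 5, 6, 4] (all sums mod 11).
  S_0 = Σ v_i r_i = 1·3 + 3·9 + 9·5 + 10·6 + 10·4 = 175 ≡ 10.
  S_1 = Σ v_i α_i r_i = 1·6·3 + 3·9·9 + 9·4·5 + 10·2·6 + 10·1·4 = 601 ≡ 7.
  α_i^2 mod 11 = [3, 4, 5, 4, 1].
  S_2 = Σ v_i α_i^2 r_i = 1·3·3 + 3·4·9 + 9·5·5 + 10·4·6 + 10·1·4 = 622 ≡ 6.
  S = (10, 7, 6) ≠ 0, so r is not a codeword (an error is present).
Step 3: locate the error. For a single error e at position i, S_ℓ = v_i·e·α_i^ℓ, so α_err = S_1/S_0.
  S_0^{−1} = 10^{−1} = 10 (mod 11), so α_err = 7·10 = 70 ≡ 4 = α_3. Error position i = 3.
  Consistency check: S_2/S_1 = 6·8 = 48 ≡ 4 = α_err ✓ (single-error assumption holds).
Step 4: error magnitude e = S_0/v_3 = S_0·∏_{j≠3}(α_3 − α_j) = 10·5 = 50 ≡ 6 (mod 11).
Step 5: correct position 3: c_3 = r_3 − e = 5 − 6 ≡ 10 (mod 11). Hence c = [3, 9, 10, 6, 4].
  Check: interpolating c through the α_i gives m(x) = 2 + 2·x (degree < 2) with m(α_i) = c_i for every i, so c is indeed a codeword.


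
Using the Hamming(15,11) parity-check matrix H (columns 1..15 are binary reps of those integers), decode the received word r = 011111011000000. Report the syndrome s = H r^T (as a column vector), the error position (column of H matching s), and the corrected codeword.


s = (0, 1, 1, 1)^T, error position = 7, corrected codeword c = 011111111000000

Compute s = H r^T mod 2 one row at a time:
  s_1 = 1 + 1 + 0 + 0 + 0 + 0 + 0 + 0 = 2 ≡ 0 (mod 2).
  s_2 = 1 + 1 + 1 + 0 + 0 + 0 + 0 + 0 = 3 ≡ 1 (mod 2).
  s_3 = 1 + 1 + 1 + 0 + 0 + 0 + 0 + 0 = 3 ≡ 1 (mod 2).
  s_4 = 0 + 1 + 1 + 0 + 1 + 0 + 0 + 0 = 3 ≡ 1 (mod 2).
s = (0, 1, 1, 1)^T — this equals column 7 of H (binary 0111), so error is at position 7.
Correct: flip bit 7 of r = 011111011000000 to get c = 011111111000000.


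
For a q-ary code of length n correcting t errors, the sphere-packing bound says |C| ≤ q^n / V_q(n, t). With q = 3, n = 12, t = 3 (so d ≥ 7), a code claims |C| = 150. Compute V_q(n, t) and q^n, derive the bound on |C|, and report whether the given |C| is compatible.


V_q(n, t) = 2049, q^n = 531441, Hamming bound = 259, |C| = 150 ≤ bound (satisfied).

Step 1: Compute V_q(n, t) = Σ_{j=0}^3 C(n, j) (q−1)^j.
  j = 0: C(12,0)·(2)^0 = 1·1 = 1.
  j = 1: C(12,1)·(2)^1 = 12·2 = 24.
  j = 2: C(12,2)·(2)^2 = 66·4 = 264.
  j = 3: C(12,3)·(2)^3 = 220·8 = 1760.
  V_q(n, t) = 1 + 24 + 264 + 1760 = 2049.
Step 2: q^n = 3^12 = 531441.
Step 3: Hamming bound ⌊q^n / V_q(n,t)⌋ = ⌊531441/2049⌋ = 259.
Step 4: Compare |C| = 150 to 259: satisfied.
The claimed |C| lies below the Hamming bound.


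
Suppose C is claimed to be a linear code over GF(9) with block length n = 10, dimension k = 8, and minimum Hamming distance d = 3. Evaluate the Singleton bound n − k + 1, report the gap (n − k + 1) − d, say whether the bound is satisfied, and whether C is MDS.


Singleton RHS = n − k + 1 = 3, slack = 0, bound satisfied, MDS.

Singleton bound: d ≤ n − k + 1.
Here n = 10, k = 8, so n − k + 1 = 3.
Given d = 3, check d ≤ 3: YES.
Slack = (n − k + 1) − d = 0.
The code is MDS (slack = 0).
Description: the claimed parameters are [10, 8, 3]_9; such a code would be MDS (meets Singleton bound).


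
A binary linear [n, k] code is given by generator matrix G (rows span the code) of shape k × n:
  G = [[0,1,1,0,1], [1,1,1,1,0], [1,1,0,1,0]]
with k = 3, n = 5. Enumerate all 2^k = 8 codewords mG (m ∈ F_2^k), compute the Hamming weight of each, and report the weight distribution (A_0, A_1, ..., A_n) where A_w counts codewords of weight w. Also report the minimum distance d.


Weight distribution: A_0 = 1, A_1 = 1, A_2 = 1, A_3 = 3, A_4 = 2. Minimum distance d = 1.

Enumerate all 2^3 = 8 messages m ∈ F_2^3.
For each, compute codeword c = mG in F_2^5, then tally its weight.
  m = 000 → c = 00000, weight = 0.
  m = 100 → c = 01101, weight = 3.
  m = 010 → c = 11110, weight = 4.
  m = 110 → c = 10011, weight = 3.
  m = 001 → c = 11010, weight = 3.
  m = 101 → c = 10111, weight = 4.
  m = 011 → c = 00100, weight = 1.
  m = 111 → c = 01001, weight = 2.
Tally weights:
  weight 0: 1 codewords.
  weight 1: 1 codewords.
  weight 2: 1 codewords.
  weight 3: 3 codewords.
  weight 4: 2 codewords.
Minimum distance d = smallest w > 0 with A_w > 0 = 1.
Sanity: Σ A_w = 8 = 2^3 = 8 ✓.


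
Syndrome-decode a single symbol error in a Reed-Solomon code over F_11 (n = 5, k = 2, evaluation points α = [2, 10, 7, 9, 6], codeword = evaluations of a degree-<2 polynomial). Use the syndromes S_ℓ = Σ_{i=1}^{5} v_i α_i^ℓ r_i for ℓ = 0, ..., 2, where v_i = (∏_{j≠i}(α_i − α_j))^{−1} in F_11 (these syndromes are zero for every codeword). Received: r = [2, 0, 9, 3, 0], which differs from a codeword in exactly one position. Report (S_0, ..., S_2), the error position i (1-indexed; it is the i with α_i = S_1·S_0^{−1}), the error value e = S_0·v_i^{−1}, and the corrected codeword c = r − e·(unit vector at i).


S = (3, 7, 9), error at position 5, error magnitude e = 10, c = [2, 0, 9, 3, 1].

Step 1: column multipliers v_i = (∏_{j≠i}(α_i − α_j))^{−1} mod 11.
  i = 1 (α = 2): (2−10)(2−7)(2−9)(2−6) = (−8)·(−5)·(−7)·(−4) = 1120 ≡ 9, so v_1 = 9^{−1} = 5 (mod 11).
  i = 2 (α = 10): (10−2)(10−7)(10−9)(10−6) = 8·3·1·4 = 96 ≡ 8, so v_2 = 8^{−1} = 7 (mod 11).
  i = 3 (α = 7): (7−2)(7−10)(7−9)(7−6) = 5·(−3)·(−2)·1 = 30 ≡ 8, so v_3 = 8^{−1} = 7 (mod 11).
  i = 4 (α = 9): (9−2)(9−10)(9−7)(9−6) = 7·(−1)·2·3 = −42 ≡ 2, so v_4 = 2^{−1} = 6 (mod 11).
  i = 5 (α = 6): (6−2)(6−10)(6−7)(6−9) = 4·(−4)·(−1)·(−3) = −48 ≡ 7, so v_5 = 7^{−1} = 8 (mod 11).
  v = [5, 7, 7, 6, 8].
Step 2: syndromes of r = [2, 0, 9, 3, 0] (all sums mod 11).
  S_0 = Σ v_i r_i = 5·2 + 7·0 + 7·9 + 6·3 + 8·0 = 91 ≡ 3.
  S_1 = Σ v_i α_i r_i = 5·2·2 + 7·10·0 + 7·7·9 + 6·9·3 + 8·6·0 = 623 ≡ 7.
  α_i^2 mod 11 = [4, 1, 5, 4, 3].
  S_2 = Σ v_i α_i^2 r_i = 5·4·2 + 7·1·0 + 7·5·9 + 6·4·3 + 8·3·0 = 427 ≡ 9.
  S = (3, 7, 9) ≠ 0, so r is not a codeword (an error is present).
Step 3: locate the error. For a single error e at position i, S_ℓ = v_i·e·α_i^ℓ, so α_err = S_1/S_0.
  S_0^{−1} = 3^{−1} = 4 (mod 11), so α_err = 7·4 = 28 ≡ 6 = α_5. Error position i = 5.
  Consistency check: S_2/S_1 = 9·8 = 72 ≡ 6 = α_err ✓ (single-error assumption holds).
Step 4: error magnitude e = S_0/v_5 = S_0·∏_{j≠5}(α_5 − α_j) = 3·7 = 21 ≡ 10 (mod 11).
Step 5: correct position 5: c_5 = r_5 − e = 0 − 10 ≡ 1 (mod 11). Hence c = [2, 0, 9, 3, 1].
  Check: interpolating c through the α_i gives m(x) = 8 + 8·x (degree < 2) with m(α_i) = c_i for every i, so c is indeed a codeword.


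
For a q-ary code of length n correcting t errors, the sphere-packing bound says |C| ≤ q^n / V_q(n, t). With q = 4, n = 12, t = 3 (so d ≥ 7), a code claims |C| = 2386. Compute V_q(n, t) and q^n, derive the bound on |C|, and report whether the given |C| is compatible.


V_q(n, t) = 6571, q^n = 16777216, Hamming bound = 2553, |C| = 2386 ≤ bound (satisfied).

Step 1: Compute V_q(n, t) = Σ_{j=0}^3 C(n, j) (q−1)^j.
  j = 0: C(12,0)·(3)^0 = 1·1 = 1.
  j = 1: C(12,1)·(3)^1 = 12·3 = 36.
  j = 2: C(12,2)·(3)^2 = 66·9 = 594.
  j = 3: C(12,3)·(3)^3 = 220·27 = 5940.
  V_q(n, t) = 1 + 36 + 594 + 5940 = 6571.
Step 2: q^n = 4^12 = 16777216.
Step 3: Hamming bound ⌊q^n / V_q(n,t)⌋ = ⌊16777216/6571⌋ = 2553.
Step 4: Compare |C| = 2386 to 2553: satisfied.
The claimed |C| lies below the Hamming bound.


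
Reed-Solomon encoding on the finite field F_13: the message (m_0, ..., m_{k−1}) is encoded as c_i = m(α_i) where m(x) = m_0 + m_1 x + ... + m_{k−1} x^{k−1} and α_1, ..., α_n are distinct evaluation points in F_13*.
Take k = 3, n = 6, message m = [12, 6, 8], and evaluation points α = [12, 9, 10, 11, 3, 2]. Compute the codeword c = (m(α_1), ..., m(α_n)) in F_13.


c = [1, 12, 1, 6, 11, 4]

Message polynomial: m(x) = 12 + 6·x + 8·x^2 (mod 13).
For each evaluation point α_i, compute m(α_i) mod 13:
  α_1 = 12: Horner steps 8 → 11 → 1, so m(12) = 1.
  α_2 = 9: Horner steps 8 → 0 → 12, so m(9) = 12.
  α_3 = 10: Horner steps 8 → 8 → 1, so m(10) = 1.
  α_4 = 11: Horner steps 8 → 3 → 6, so m(11) = 6.
  α_5 = 3: Horner steps 8 → 4 → 11, so m(3) = 11.
  α_6 = 2: Horner steps 8 → 9 → 4, so m(2) = 4.
Codeword c = [1, 12, 1, 6, 11, 4] ∈ F_13^6.


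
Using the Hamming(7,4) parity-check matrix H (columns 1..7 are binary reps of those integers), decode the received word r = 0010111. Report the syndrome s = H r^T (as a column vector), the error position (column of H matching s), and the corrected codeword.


s = (1, 1, 1)^T, error position = 7, corrected codeword c = 0010110

Compute s = H r^T mod 2 one row at a time:
  s_1 = 0 + 1 + 1 + 1 = 3 ≡ 1 (mod 2).
  s_2 = 0 + 1 + 1 + 1 = 3 ≡ 1 (mod 2).
  s_3 = 0 + 1 + 1 + 1 = 3 ≡ 1 (mod 2).
s = (1, 1, 1)^T — this equals column 7 of H (binary 111), so error is at position 7.
Correct: flip bit 7 of r = 0010111 to get c = 0010110.


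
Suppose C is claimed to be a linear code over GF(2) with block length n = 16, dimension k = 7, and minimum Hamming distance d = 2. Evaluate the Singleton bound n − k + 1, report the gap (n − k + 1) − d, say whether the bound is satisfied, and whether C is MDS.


Singleton RHS = n − k + 1 = 10, slack = 8, bound satisfied, not MDS.

Singleton bound: d ≤ n − k + 1.
Here n = 16, k = 7, so n − k + 1 = 10.
Given d = 2, check d ≤ 10: YES.
Slack = (n − k + 1) − d = 8.
The code is NOT MDS (slack = 8 > 0).
Description: the claimed parameters are [16, 7, 2]_2; such a code would be non-MDS.


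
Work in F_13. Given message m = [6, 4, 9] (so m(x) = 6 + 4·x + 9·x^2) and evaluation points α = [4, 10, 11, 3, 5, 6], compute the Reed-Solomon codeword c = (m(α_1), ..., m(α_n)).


c = [10, 10, 8, 8, 4, 3]

Message polynomial: m(x) = 6 + 4·x + 9·x^2 (mod 13).
For each evaluation point α_i, compute m(α_i) mod 13:
  α_1 = 4: Horner steps 9 → 1 → 10, so m(4) = 10.
  α_2 = 10: Horner steps 9 → 3 → 10, so m(10) = 10.
  α_3 = 11: Horner steps 9 → 12 → 8, so m(11) = 8.
  α_4 = 3: Horner steps 9 → 5 → 8, so m(3) = 8.
  α_5 = 5: Horner steps 9 → 10 → 4, so m(5) = 4.
  α_6 = 6: Horner steps 9 → 6 → 3, so m(6) = 3.
Codeword c = [10, 10, 8, 8, 4, 3] ∈ F_13^6.


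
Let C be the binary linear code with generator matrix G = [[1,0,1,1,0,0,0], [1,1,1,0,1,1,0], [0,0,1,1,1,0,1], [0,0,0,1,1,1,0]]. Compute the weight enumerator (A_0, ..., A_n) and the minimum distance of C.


Weight distribution: A_0 = 1, A_1 = 1, A_3 = 4, A_4 = 7, A_5 = 3. Minimum distance d = 1.

Enumerate all 2^4 = 16 messages m ∈ F_2^4.
For each, compute codeword c = mG in F_2^7, then tally its weight.
  m = 0000 → c = 0000000, weight = 0.
  m = 1000 → c = 1011000, weight = 3.
  m = 0100 → c = 1110110, weight = 5.
  m = 1100 → c = 0101110, weight = 4.
  m = 0010 → c = 0011101, weight = 4.
  m = 1010 → c = 1000101, weight = 3.
  m = 0110 → c = 1101011, weight = 5.
  m = 1110 → c = 0110011, weight = 4.
  m = 0001 → c = 0001110, weight = 3.
  m = 1001 → c = 1010110, weight = 4.
  m = 0101 → c = 1111000, weight = 4.
  m = 1101 → c = 0100000, weight = 1.
  m = 0011 → c = 0010011, weight = 3.
  m = 1011 → c = 1001011, weight = 4.
  m = 0111 → c = 1100101, weight = 4.
  m = 1111 → c = 0111101, weight = 5.
Tally weights:
  weight 0: 1 codewords.
  weight 1: 1 codewords.
  weight 3: 4 codewords.
  weight 4: 7 codewords.
  weight 5: 3 codewords.
Minimum distance d = smallest w > 0 with A_w > 0 = 1.
Sanity: Σ A_w = 16 = 2^4 = 16 ✓.


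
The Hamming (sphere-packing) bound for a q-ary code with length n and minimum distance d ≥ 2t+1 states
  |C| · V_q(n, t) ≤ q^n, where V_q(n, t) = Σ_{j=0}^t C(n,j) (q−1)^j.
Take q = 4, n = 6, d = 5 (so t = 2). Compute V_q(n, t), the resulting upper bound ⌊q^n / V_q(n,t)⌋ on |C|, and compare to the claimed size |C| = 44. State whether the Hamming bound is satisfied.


V_q(n, t) = 154, q^n = 4096, Hamming bound = 26, |C| = 44 > bound (violated).

Step 1: Compute V_q(n, t) = Σ_{j=0}^2 C(n, j) (q−1)^j.
  j = 0: C(6,0)·(3)^0 = 1·1 = 1.
  j = 1: C(6,1)·(3)^1 = 6·3 = 18.
  j = 2: C(6,2)·(3)^2 = 15·9 = 135.
  V_q(n, t) = 1 + 18 + 135 = 154.
Step 2: q^n = 4^6 = 4096.
Step 3: Hamming bound ⌊q^n / V_q(n,t)⌋ = ⌊4096/154⌋ = 26.
Step 4: Compare |C| = 44 to 26: violated.
The claimed |C| lies above the Hamming bound, so no 4-ary code of length 6 with d ≥ 5 can have 44 codewords.


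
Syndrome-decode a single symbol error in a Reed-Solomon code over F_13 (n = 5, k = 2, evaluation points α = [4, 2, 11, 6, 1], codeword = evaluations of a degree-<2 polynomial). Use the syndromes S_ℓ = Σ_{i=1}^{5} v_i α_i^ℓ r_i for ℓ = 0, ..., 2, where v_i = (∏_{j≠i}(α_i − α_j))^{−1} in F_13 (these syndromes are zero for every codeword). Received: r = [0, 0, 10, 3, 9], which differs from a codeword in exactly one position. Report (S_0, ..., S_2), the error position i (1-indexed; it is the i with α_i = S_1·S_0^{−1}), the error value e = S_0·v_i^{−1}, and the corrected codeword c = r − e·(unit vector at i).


S = (3, 12, 9), error at position 1, error magnitude e = 5, c = [8, 0, 10, 3, 9].

Step 1: column multipliers v_i = (∏_{j≠i}(α_i − α_j))^{−1} mod 13.
  i = 1 (α = 4): (4−2)(4−11)(4−6)(4−1) = 2·(−7)·(−2)·3 = 84 ≡ 6, so v_1 = 6^{−1} = 11 (mod 13).
  i = 2 (α = 2): (2−4)(2−11)(2−6)(2−1) = (−2)·(−9)·(−4)·1 = −72 ≡ 6, so v_2 = 6^{−1} = 11 (mod 13).
  i = 3 (α = 11): (11−4)(11−2)(11−6)(11−1) = 7·9·5·10 = 3150 ≡ 4, so v_3 = 4^{−1} = 10 (mod 13).
  i = 4 (α = 6): (6−4)(6−2)(6−11)(6−1) = 2·4·(−5)·5 = −200 ≡ 8, so v_4 = 8^{−1} = 5 (mod 13).
  i = 5 (α = 1): (1−4)(1−2)(1−11)(1−6) = (−3)·(−1)·(−10)·(−5) = 150 ≡ 7, so v_5 = 7^{−1} = 2 (mod 13).
  v = [11, 11, 10, 5, 2].
Step 2: syndromes of r = [0, 0, 10, 3, 9] (all sums mod 13).
  S_0 = Σ v_i r_i = 11·0 + 11·0 + 10·10 + 5·3 + 2·9 = 133 ≡ 3.
  S_1 = Σ v_i α_i r_i = 11·4·0 + 11·2·0 + 10·11·10 + 5·6·3 + 2·1·9 = 1208 ≡ 12.
  α_i^2 mod 13 = [3, 4, 4, 10, 1].
  S_2 = Σ v_i α_i^2 r_i = 11·3·0 + 11·4·0 + 10·4·10 + 5·10·3 + 2·1·9 = 568 ≡ 9.
  S = (3, 12, 9) ≠ 0, so r is not a codeword (an error is present).
Step 3: locate the error. For a single error e at position i, S_ℓ = v_i·e·α_i^ℓ, so α_err = S_1/S_0.
  S_0^{−1} = 3^{−1} = 9 (mod 13), so α_err = 12·9 = 108 ≡ 4 = α_1. Error position i = 1.
  Consistency check: S_2/S_1 = 9·12 = 108 ≡ 4 = α_err ✓ (single-error assumption holds).
Step 4: error magnitude e = S_0/v_1 = S_0·∏_{j≠1}(α_1 − α_j) = 3·6 = 18 ≡ 5 (mod 13).
Step 5: correct position 1: c_1 = r_1 − e = 0 − 5 ≡ 8 (mod 13). Hence c = [8, 0, 10, 3, 9].
  Check: interpolating c through the α_i gives m(x) = 5 + 4·x (degree < 2) with m(α_i) = c_i for every i, so c is indeed a codeword.


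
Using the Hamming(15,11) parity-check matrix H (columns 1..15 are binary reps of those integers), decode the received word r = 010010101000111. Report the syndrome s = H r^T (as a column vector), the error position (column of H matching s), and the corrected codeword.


s = (0, 1, 0, 1)^T, error position = 5, corrected codeword c = 010000101000111

Compute s = H r^T mod 2 one row at a time:
  s_1 = 0 + 1 + 0 + 0 + 0 + 1 + 1 + 1 = 4 ≡ 0 (mod 2).
  s_2 = 0 + 1 + 0 + 1 + 0 + 1 + 1 + 1 = 5 ≡ 1 (mod 2).
  s_3 = 1 + 0 + 0 + 1 + 0 + 0 + 1 + 1 = 4 ≡ 0 (mod 2).
  s_4 = 0 + 0 + 1 + 1 + 1 + 0 + 1 + 1 = 5 ≡ 1 (mod 2).
s = (0, 1, 0, 1)^T — this equals column 5 of H (binary 0101), so error is at position 5.
Correct: flip bit 5 of r = 010010101000111 to get c = 010000101000111.


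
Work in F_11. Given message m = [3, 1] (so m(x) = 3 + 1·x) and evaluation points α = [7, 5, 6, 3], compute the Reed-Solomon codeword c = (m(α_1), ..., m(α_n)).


c = [10, 8, 9, 6]

Message polynomial: m(x) = 3 + 1·x (mod 11).
For each evaluation point α_i, compute m(α_i) mod 11:
  α_1 = 7: Horner steps 1 → 10, so m(7) = 10.
  α_2 = 5: Horner steps 1 → 8, so m(5) = 8.
  α_3 = 6: Horner steps 1 → 9, so m(6) = 9.
  α_4 = 3: Horner steps 1 → 6, so m(3) = 6.
Codeword c = [10, 8, 9, 6] ∈ F_11^4.


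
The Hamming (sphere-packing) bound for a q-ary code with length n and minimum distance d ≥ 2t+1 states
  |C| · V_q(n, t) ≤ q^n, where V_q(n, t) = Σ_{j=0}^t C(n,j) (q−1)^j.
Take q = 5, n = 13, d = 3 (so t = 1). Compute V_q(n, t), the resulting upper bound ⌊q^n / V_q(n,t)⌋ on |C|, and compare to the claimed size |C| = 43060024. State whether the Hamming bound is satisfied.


V_q(n, t) = 53, q^n = 1220703125, Hamming bound = 23032134, |C| = 43060024 > bound (violated).

Step 1: Compute V_q(n, t) = Σ_{j=0}^1 C(n, j) (q−1)^j.
  j = 0: C(13,0)·(4)^0 = 1·1 = 1.
  j = 1: C(13,1)·(4)^1 = 13·4 = 52.
  V_q(n, t) = 1 + 52 = 53.
Step 2: q^n = 5^13 = 1220703125.
Step 3: Hamming bound ⌊q^n / V_q(n,t)⌋ = ⌊1220703125/53⌋ = 23032134.
Step 4: Compare |C| = 43060024 to 23032134: violated.
The claimed |C| lies above the Hamming bound, so no 5-ary code of length 13 with d ≥ 3 can have 43060024 codewords.


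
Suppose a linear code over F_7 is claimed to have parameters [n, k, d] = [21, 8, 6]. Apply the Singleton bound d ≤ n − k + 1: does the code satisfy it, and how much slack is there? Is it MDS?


Singleton RHS = n − k + 1 = 14, slack = 8, bound satisfied, not MDS.

Singleton bound: d ≤ n − k + 1.
Here n = 21, k = 8, so n − k + 1 = 14.
Given d = 6, check d ≤ 14: YES.
Slack = (n − k + 1) − d = 8.
The code is NOT MDS (slack = 8 > 0).
Description: the claimed parameters are [21, 8, 6]_7; such a code would be non-MDS.


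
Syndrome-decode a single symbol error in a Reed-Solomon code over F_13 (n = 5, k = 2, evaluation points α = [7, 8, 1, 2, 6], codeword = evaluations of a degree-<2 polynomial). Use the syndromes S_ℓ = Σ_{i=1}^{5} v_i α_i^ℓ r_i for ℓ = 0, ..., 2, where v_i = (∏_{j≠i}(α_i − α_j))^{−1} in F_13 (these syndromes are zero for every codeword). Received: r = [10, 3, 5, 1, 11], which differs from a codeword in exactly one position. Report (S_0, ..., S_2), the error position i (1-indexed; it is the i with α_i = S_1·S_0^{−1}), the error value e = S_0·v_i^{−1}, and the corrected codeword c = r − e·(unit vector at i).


S = (9, 11, 12), error at position 1, error magnitude e = 3, c = [7, 3, 5, 1, 11].

Step 1: column multipliers v_i = (∏_{j≠i}(α_i − α_j))^{−1} mod 13.
  i = 1 (α = 7): (7−8)(7−1)(7−2)(7−6) = (−1)·6·5·1 = −30 ≡ 9, so v_1 = 9^{−1} = 3 (mod 13).
  i = 2 (α = 8): (8−7)(8−1)(8−2)(8−6) = 1·7·6·2 = 84 ≡ 6, so v_2 = 6^{−1} = 11 (mod 13).
  i = 3 (α = 1): (1−7)(1−8)(1−2)(1−6) = (−6)·(−7)·(−1)·(−5) = 210 ≡ 2, so v_3 = 2^{−1} = 7 (mod 13).
  i = 4 (α = 2): (2−7)(2−8)(2−1)(2−6) = (−5)·(−6)·1·(−4) = −120 ≡ 10, so v_4 = 10^{−1} = 4 (mod 13).
  i = 5 (α = 6): (6−7)(6−8)(6−1)(6−2) = (−1)·(−2)·5·4 = 40 ≡ 1, so v_5 = 1^{−1} = 1 (mod 13).
  v = [3, 11, 7, 4, 1].
Step 2: syndromes of r = [10, 3, 5, 1, 11] (all sums mod 13).
  S_0 = Σ v_i r_i = 3·10 + 11·3 + 7·5 + 4·1 + 1·11 = 113 ≡ 9.
  S_1 = Σ v_i α_i r_i = 3·7·10 + 11·8·3 + 7·1·5 + 4·2·1 + 1·6·11 = 583 ≡ 11.
  α_i^2 mod 13 = [10, 12, 1, 4, 10].
  S_2 = Σ v_i α_i^2 r_i = 3·10·10 + 11·12·3 + 7·1·5 + 4·4·1 + 1·10·11 = 857 ≡ 12.
  S = (9, 11, 12) ≠ 0, so r is not a codeword (an error is present).
Step 3: locate the error. For a single error e at position i, S_ℓ = v_i·e·α_i^ℓ, so α_err = S_1/S_0.
  S_0^{−1} = 9^{−1} = 3 (mod 13), so α_err = 11·3 = 33 ≡ 7 = α_1. Error position i = 1.
  Consistency check: S_2/S_1 = 12·6 = 72 ≡ 7 = α_err ✓ (single-error assumption holds).
Step 4: error magnitude e = S_0/v_1 = S_0·∏_{j≠1}(α_1 − α_j) = 9·9 = 81 ≡ 3 (mod 13).
Step 5: correct position 1: c_1 = r_1 − e = 10 − 3 ≡ 7 (mod 13). Hence c = [7, 3, 5, 1, 11].
  Check: interpolating c through the α_i gives m(x) = 9 + 9·x (degree < 2) with m(α_i) = c_i for every i, so c is indeed a codeword.


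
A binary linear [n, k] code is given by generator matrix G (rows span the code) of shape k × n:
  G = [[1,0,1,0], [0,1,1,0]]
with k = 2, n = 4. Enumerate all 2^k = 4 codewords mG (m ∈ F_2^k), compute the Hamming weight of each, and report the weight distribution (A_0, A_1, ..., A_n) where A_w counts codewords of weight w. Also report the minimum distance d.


Weight distribution: A_0 = 1, A_2 = 3. Minimum distance d = 2.

Enumerate all 2^2 = 4 messages m ∈ F_2^2.
For each, compute codeword c = mG in F_2^4, then tally its weight.
  m = 00 → c = 0000, weight = 0.
  m = 10 → c = 1010, weight = 2.
  m = 01 → c = 0110, weight = 2.
  m = 11 → c = 1100, weight = 2.
Tally weights:
  weight 0: 1 codewords.
  weight 2: 3 codewords.
Minimum distance d = smallest w > 0 with A_w > 0 = 2.
Sanity: Σ A_w = 4 = 2^2 = 4 ✓.


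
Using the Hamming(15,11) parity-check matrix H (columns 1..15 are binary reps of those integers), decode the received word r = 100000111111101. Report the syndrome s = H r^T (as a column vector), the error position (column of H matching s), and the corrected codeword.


s = (1, 0, 0, 0)^T, error position = 8, corrected codeword c = 100000101111101

Compute s = H r^T mod 2 one row at a time:
  s_1 = 1 + 1 + 1 + 1 + 1 + 1 + 0 + 1 = 7 ≡ 1 (mod 2).
  s_2 = 0 + 0 + 0 + 1 + 1 + 1 + 0 + 1 = 4 ≡ 0 (mod 2).
  s_3 = 0 + 0 + 0 + 1 + 1 + 1 + 0 + 1 = 4 ≡ 0 (mod 2).
  s_4 = 1 + 0 + 0 + 1 + 1 + 1 + 1 + 1 = 6 ≡ 0 (mod 2).
s = (1, 0, 0, 0)^T — this equals column 8 of H (binary 1000), so error is at position 8.
Correct: flip bit 8 of r = 100000111111101 to get c = 100000101111101.


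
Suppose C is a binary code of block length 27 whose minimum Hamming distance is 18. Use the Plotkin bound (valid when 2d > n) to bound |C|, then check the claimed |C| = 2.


Plotkin bound M ≤ 4; given |C| = 2 ≤ bound (satisfied).

Check applicability: 2d = 36, n = 27.
2d − n = 9 > 0, so Plotkin applies.
Compute d/(2d−n) = 18/9 ≈ 2.0000.
⌊d/(2d−n)⌋ = 2.
Plotkin bound: M ≤ 2·2 = 4.
Given |C| = 2, check: satisfied.
This |C| is below the Plotkin bound.


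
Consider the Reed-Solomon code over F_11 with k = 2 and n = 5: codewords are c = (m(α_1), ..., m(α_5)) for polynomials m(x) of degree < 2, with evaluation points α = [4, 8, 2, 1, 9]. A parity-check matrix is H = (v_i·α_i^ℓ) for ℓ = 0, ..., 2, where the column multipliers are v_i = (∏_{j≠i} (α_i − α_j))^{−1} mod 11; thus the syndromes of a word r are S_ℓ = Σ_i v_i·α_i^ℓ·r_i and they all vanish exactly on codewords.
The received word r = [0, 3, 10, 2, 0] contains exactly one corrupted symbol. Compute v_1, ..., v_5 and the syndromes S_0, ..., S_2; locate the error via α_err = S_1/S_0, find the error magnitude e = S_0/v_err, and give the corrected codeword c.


S = (4, 5, 9), error at position 1, error magnitude e = 7, c = [4, 3, 10, 2, 0].

Step 1: column multipliers v_i = (∏_{j≠i}(α_i − α_j))^{−1} mod 11.
  i = 1 (α = 4): (4−8)(4−2)(4−1)(4−9) = (−4)·2·3·(−5) = 120 ≡ 10, so v_1 = 10^{−1} = 10 (mod 11).
  i = 2 (α = 8): (8−4)(8−2)(8−1)(8−9) = 4·6·7·(−1) = −168 ≡ 8, so v_2 = 8^{−1} = 7 (mod 11).
  i = 3 (α = 2): (2−4)(2−8)(2−1)(2−9) = (−2)·(−6)·1·(−7) = −84 ≡ 4, so v_3 = 4^{−1} = 3 (mod 11).
  i = 4 (α = 1): (1−4)(1−8)(1−2)(1−9) = (−3)·(−7)·(−1)·(−8) = 168 ≡ 3, so v_4 = 3^{−1} = 4 (mod 11).
  i = 5 (α = 9): (9−4)(9−8)(9−2)(9−1) = 5·1·7·8 = 280 ≡ 5, so v_5 = 5^{−1} = 9 (mod 11).
  v = [10, 7, 3, 4, 9].
Step 2: syndromes of r = [0, 3, 10, 2, 0] (all sums mod 11).
  S_0 = Σ v_i r_i = 10·0 + 7·3 + 3·10 + 4·2 + 9·0 = 59 ≡ 4.
  S_1 = Σ v_i α_i r_i = 10·4·0 + 7·8·3 + 3·2·10 + 4·1·2 + 9·9·0 = 236 ≡ 5.
  α_i^2 mod 11 = [5, 9, 4, 1, 4].
  S_2 = Σ v_i α_i^2 r_i = 10·5·0 + 7·9·3 + 3·4·10 + 4·1·2 + 9·4·0 = 317 ≡ 9.
  S = (4, 5, 9) ≠ 0, so r is not a codeword (an error is present).
Step 3: locate the error. For a single error e at position i, S_ℓ = v_i·e·α_i^ℓ, so α_err = S_1/S_0.
  S_0^{−1} = 4^{−1} = 3 (mod 11), so α_err = 5·3 = 15 ≡ 4 = α_1. Error position i = 1.
  Consistency check: S_2/S_1 = 9·9 = 81 ≡ 4 = α_err ✓ (single-error assumption holds).
Step 4: error magnitude e = S_0/v_1 = S_0·∏_{j≠1}(α_1 − α_j) = 4·10 = 40 ≡ 7 (mod 11).
Step 5: correct position 1: c_1 = r_1 − e = 0 − 7 ≡ 4 (mod 11). Hence c = [4, 3, 10, 2, 0].
  Check: interpolating c through the α_i gives m(x) = 5 + 8·x (degree < 2) with m(α_i) = c_i for every i, so c is indeed a codeword.


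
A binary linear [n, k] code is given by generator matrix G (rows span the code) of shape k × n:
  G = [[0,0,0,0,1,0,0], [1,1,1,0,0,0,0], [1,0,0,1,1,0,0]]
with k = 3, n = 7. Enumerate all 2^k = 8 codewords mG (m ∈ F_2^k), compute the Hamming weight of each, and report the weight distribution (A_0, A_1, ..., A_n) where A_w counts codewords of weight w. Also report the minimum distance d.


Weight distribution: A_0 = 1, A_1 = 1, A_2 = 1, A_3 = 3, A_4 = 2. Minimum distance d = 1.

Enumerate all 2^3 = 8 messages m ∈ F_2^3.
For each, compute codeword c = mG in F_2^7, then tally its weight.
  m = 000 → c = 0000000, weight = 0.
  m = 100 → c = 0000100, weight = 1.
  m = 010 → c = 1110000, weight = 3.
  m = 110 → c = 1110100, weight = 4.
  m = 001 → c = 1001100, weight = 3.
  m = 101 → c = 1001000, weight = 2.
  m = 011 → c = 0111100, weight = 4.
  m = 111 → c = 0111000, weight = 3.
Tally weights:
  weight 0: 1 codewords.
  weight 1: 1 codewords.
  weight 2: 1 codewords.
  weight 3: 3 codewords.
  weight 4: 2 codewords.
Minimum distance d = smallest w > 0 with A_w > 0 = 1.
Sanity: Σ A_w = 8 = 2^3 = 8 ✓.


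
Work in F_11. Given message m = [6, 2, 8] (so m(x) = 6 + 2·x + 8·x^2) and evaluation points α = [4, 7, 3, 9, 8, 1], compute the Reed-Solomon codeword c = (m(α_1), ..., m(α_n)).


c = [10, 5, 7, 1, 6, 5]

Message polynomial: m(x) = 6 + 2·x + 8·x^2 (mod 11).
For each evaluation point α_i, compute m(α_i) mod 11:
  α_1 = 4: Horner steps 8 → 1 → 10, so m(4) = 10.
  α_2 = 7: Horner steps 8 → 3 → 5, so m(7) = 5.
  α_3 = 3: Horner steps 8 → 4 → 7, so m(3) = 7.
  α_4 = 9: Horner steps 8 → 8 → 1, so m(9) = 1.
  α_5 = 8: Horner steps 8 → 0 → 6, so m(8) = 6.
  α_6 = 1: Horner steps 8 → 10 → 5, so m(1) = 5.
Codeword c = [10, 5, 7, 1, 6, 5] ∈ F_11^6.


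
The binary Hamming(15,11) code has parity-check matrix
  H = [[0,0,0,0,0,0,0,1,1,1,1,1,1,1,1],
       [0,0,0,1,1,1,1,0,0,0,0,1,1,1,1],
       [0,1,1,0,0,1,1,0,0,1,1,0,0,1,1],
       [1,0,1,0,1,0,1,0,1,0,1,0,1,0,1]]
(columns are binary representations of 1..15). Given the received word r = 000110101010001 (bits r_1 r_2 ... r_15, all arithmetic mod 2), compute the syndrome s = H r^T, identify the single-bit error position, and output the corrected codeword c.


s = (1, 0, 1, 1)^T, error position = 11, corrected codeword c = 000110101000001

Compute s = H r^T mod 2 one row at a time:
  s_1 = 0 + 1 + 0 + 1 + 0 + 0 + 0 + 1 = 3 ≡ 1 (mod 2).
  s_2 = 1 + 1 + 0 + 1 + 0 + 0 + 0 + 1 = 4 ≡ 0 (mod 2).
  s_3 = 0 + 0 + 0 + 1 + 0 + 1 + 0 + 1 = 3 ≡ 1 (mod 2).
  s_4 = 0 + 0 + 1 + 1 + 1 + 1 + 0 + 1 = 5 ≡ 1 (mod 2).
s = (1, 0, 1, 1)^T — this equals column 11 of H (binary 1011), so error is at position 11.
Correct: flip bit 11 of r = 000110101010001 to get c = 000110101000001.


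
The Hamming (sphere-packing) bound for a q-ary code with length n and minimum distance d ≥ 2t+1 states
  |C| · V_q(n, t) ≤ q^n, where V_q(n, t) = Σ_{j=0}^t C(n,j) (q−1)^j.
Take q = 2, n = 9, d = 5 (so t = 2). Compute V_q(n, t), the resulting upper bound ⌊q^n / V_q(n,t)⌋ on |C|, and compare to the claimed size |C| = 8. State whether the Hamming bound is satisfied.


V_q(n, t) = 46, q^n = 512, Hamming bound = 11, |C| = 8 ≤ bound (satisfied).

Step 1: Compute V_q(n, t) = Σ_{j=0}^2 C(n, j) (q−1)^j.
  j = 0: C(9,0)·(1)^0 = 1·1 = 1.
  j = 1: C(9,1)·(1)^1 = 9·1 = 9.
  j = 2: C(9,2)·(1)^2 = 36·1 = 36.
  V_q(n, t) = 1 + 9 + 36 = 46.
Step 2: q^n = 2^9 = 512.
Step 3: Hamming bound ⌊q^n / V_q(n,t)⌋ = ⌊512/46⌋ = 11.
Step 4: Compare |C| = 8 to 11: satisfied.
The claimed |C| lies below the Hamming bound.


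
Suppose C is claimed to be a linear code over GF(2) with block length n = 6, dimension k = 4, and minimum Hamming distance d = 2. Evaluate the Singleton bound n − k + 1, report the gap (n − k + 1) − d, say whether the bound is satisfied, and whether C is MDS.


Singleton RHS = n − k + 1 = 3, slack = 1, bound satisfied, not MDS.

Singleton bound: d ≤ n − k + 1.
Here n = 6, k = 4, so n − k + 1 = 3.
Given d = 2, check d ≤ 3: YES.
Slack = (n − k + 1) − d = 1.
The code is NOT MDS (slack = 1 > 0).
Description: the claimed parameters are [6, 4, 2]_2; such a code would be non-MDS.


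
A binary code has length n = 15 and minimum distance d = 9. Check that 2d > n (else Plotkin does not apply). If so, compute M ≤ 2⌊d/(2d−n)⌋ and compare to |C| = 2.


Plotkin bound M ≤ 6; given |C| = 2 ≤ bound (satisfied).

Check applicability: 2d = 18, n = 15.
2d − n = 3 > 0, so Plotkin applies.
Compute d/(2d−n) = 9/3 ≈ 3.0000.
⌊d/(2d−n)⌋ = 3.
Plotkin bound: M ≤ 2·3 = 6.
Given |C| = 2, check: satisfied.
This |C| is below the Plotkin bound.


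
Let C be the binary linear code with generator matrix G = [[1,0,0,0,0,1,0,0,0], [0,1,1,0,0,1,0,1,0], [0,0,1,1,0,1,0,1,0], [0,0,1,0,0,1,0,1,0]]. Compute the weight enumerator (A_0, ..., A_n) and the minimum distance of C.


Weight distribution: A_0 = 1, A_1 = 2, A_2 = 2, A_3 = 4, A_4 = 5, A_5 = 2. Minimum distance d = 1.

Enumerate all 2^4 = 16 messages m ∈ F_2^4.
For each, compute codeword c = mG in F_2^9, then tally its weight.
  m = 0000 → c = 000000000, weight = 0.
  m = 1000 → c = 100001000, weight = 2.
  m = 0100 → c = 011001010, weight = 4.
  m = 1100 → c = 111000010, weight = 4.
  m = 0010 → c = 001101010, weight = 4.
  m = 1010 → c = 101100010, weight = 4.
  m = 0110 → c = 010100000, weight = 2.
  m = 1110 → c = 110101000, weight = 4.
  m = 0001 → c = 001001010, weight = 3.
  m = 1001 → c = 101000010, weight = 3.
  m = 0101 → c = 010000000, weight = 1.
  m = 1101 → c = 110001000, weight = 3.
  m = 0011 → c = 000100000, weight = 1.
  m = 1011 → c = 100101000, weight = 3.
  m = 0111 → c = 011101010, weight = 5.
  m = 1111 → c = 111100010, weight = 5.
Tally weights:
  weight 0: 1 codewords.
  weight 1: 2 codewords.
  weight 2: 2 codewords.
  weight 3: 4 codewords.
  weight 4: 5 codewords.
  weight 5: 2 codewords.
Minimum distance d = smallest w > 0 with A_w > 0 = 1.
Sanity: Σ A_w = 16 = 2^4 = 16 ✓.


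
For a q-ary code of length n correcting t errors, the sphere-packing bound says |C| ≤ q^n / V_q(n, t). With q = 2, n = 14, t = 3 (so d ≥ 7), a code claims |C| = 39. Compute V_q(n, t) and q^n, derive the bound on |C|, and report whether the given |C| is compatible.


V_q(n, t) = 470, q^n = 16384, Hamming bound = 34, |C| = 39 > bound (violated).

Step 1: Compute V_q(n, t) = Σ_{j=0}^3 C(n, j) (q−1)^j.
  j = 0: C(14,0)·(1)^0 = 1·1 = 1.
  j = 1: C(14,1)·(1)^1 = 14·1 = 14.
  j = 2: C(14,2)·(1)^2 = 91·1 = 91.
  j = 3: C(14,3)·(1)^3 = 364·1 = 364.
  V_q(n, t) = 1 + 14 + 91 + 364 = 470.
Step 2: q^n = 2^14 = 16384.
Step 3: Hamming bound ⌊q^n / V_q(n,t)⌋ = ⌊16384/470⌋ = 34.
Step 4: Compare |C| = 39 to 34: violated.
The claimed |C| lies above the Hamming bound, so no 2-ary code of length 14 with d ≥ 7 can have 39 codewords.


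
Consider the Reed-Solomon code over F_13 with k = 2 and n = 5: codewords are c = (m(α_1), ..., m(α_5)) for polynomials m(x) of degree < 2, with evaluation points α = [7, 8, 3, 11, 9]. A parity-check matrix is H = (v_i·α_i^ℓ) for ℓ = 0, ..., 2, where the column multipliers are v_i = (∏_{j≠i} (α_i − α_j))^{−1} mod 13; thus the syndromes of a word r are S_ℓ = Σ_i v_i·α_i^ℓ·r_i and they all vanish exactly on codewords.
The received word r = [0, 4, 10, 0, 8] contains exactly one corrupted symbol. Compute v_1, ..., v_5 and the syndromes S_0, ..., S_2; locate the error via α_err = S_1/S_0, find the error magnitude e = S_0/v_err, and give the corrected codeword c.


S = (1, 11, 4), error at position 4, error magnitude e = 10, c = [0, 4, 10, 3, 8].

Step 1: column multipliers v_i = (∏_{j≠i}(α_i − α_j))^{−1} mod 13.
  i = 1 (α = 7): (7−8)(7−3)(7−11)(7−9) = (−1)·4·(−4)·(−2) = −32 ≡ 7, so v_1 = 7^{−1} = 2 (mod 13).
  i = 2 (α = 8): (8−7)(8−3)(8−11)(8−9) = 1·5·(−3)·(−1) = 15 ≡ 2, so v_2 = 2^{−1} = 7 (mod 13).
  i = 3 (α = 3): (3−7)(3−8)(3−11)(3−9) = (−4)·(−5)·(−8)·(−6) = 960 ≡ 11, so v_3 = 11^{−1} = 6 (mod 13).
  i = 4 (α = 11): (11−7)(11−8)(11−3)(11−9) = 4·3·8·2 = 192 ≡ 10, so v_4 = 10^{−1} = 4 (mod 13).
  i = 5 (α = 9): (9−7)(9−8)(9−3)(9−11) = 2·1·6·(−2) = −24 ≡ 2, so v_5 = 2^{−1} = 7 (mod 13).
  v = [2, 7, 6, 4, 7].
Step 2: syndromes of r = [0, 4, 10, 0, 8] (all sums mod 13).
  S_0 = Σ v_i r_i = 2·0 + 7·4 + 6·10 + 4·0 + 7·8 = 144 ≡ 1.
  S_1 = Σ v_i α_i r_i = 2·7·0 + 7·8·4 + 6·3·10 + 4·11·0 + 7·9·8 = 908 ≡ 11.
  α_i^2 mod 13 = [10, 12, 9, 4, 3].
  S_2 = Σ v_i α_i^2 r_i = 2·10·0 + 7·12·4 + 6·9·10 + 4·4·0 + 7·3·8 = 1044 ≡ 4.
  S = (1, 11, 4) ≠ 0, so r is not a codeword (an error is present).
Step 3: locate the error. For a single error e at position i, S_ℓ = v_i·e·α_i^ℓ, so α_err = S_1/S_0.
  S_0^{−1} = 1^{−1} = 1 (mod 13), so α_err = 11·1 = 11 ≡ 11 = α_4. Error position i = 4.
  Consistency check: S_2/S_1 = 4·6 = 24 ≡ 11 = α_err ✓ (single-error assumption holds).
Step 4: error magnitude e = S_0/v_4 = S_0·∏_{j≠4}(α_4 − α_j) = 1·10 = 10 ≡ 10 (mod 13).
Step 5: correct position 4: c_4 = r_4 − e = 0 − 10 ≡ 3 (mod 13). Hence c = [0, 4, 10, 3, 8].
  Check: interpolating c through the α_i gives m(x) = 11 + 4·x (degree < 2) with m(α_i) = c_i for every i, so c is indeed a codeword.
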